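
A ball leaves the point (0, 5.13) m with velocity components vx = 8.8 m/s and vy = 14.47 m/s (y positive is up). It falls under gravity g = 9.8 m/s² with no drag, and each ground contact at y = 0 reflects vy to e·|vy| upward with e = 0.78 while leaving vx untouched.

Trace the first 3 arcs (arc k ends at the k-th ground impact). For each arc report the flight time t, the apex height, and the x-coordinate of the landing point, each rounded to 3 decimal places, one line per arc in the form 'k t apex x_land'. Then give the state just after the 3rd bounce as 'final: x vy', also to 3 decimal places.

Arc 1: start y=5.130, vy=14.470 → t=3.273, apex=15.813, x_land=28.802, impact vy=-17.605
  bounce: vy ← 0.78·17.605 = 13.732
Arc 2: start y=0.000, vy=13.732 → t=2.802, apex=9.620, x_land=53.463, impact vy=-13.732
  bounce: vy ← 0.78·13.732 = 10.711
Arc 3: start y=0.000, vy=10.711 → t=2.186, apex=5.853, x_land=72.699, impact vy=-10.711
  bounce: vy ← 0.78·10.711 = 8.354

1 3.273 15.813 28.802
2 2.802 9.620 53.463
3 2.186 5.853 72.699
final: 72.699 8.354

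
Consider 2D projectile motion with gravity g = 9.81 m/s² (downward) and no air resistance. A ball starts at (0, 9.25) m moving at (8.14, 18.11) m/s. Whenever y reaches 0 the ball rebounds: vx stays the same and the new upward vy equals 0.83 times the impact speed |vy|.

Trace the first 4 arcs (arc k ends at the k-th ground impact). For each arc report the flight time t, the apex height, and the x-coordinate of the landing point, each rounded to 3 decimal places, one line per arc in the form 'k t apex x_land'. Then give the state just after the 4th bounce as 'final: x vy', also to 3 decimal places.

1 4.147 25.966 33.756
2 3.819 17.888 64.846
3 3.170 12.323 90.650
4 2.631 8.489 112.068
final: 112.068 10.712

Arc 1: start y=9.250, vy=18.110 → t=4.147, apex=25.966, x_land=33.756, impact vy=-22.571
  bounce: vy ← 0.83·22.571 = 18.734
Arc 2: start y=0.000, vy=18.734 → t=3.819, apex=17.888, x_land=64.846, impact vy=-18.734
  bounce: vy ← 0.83·18.734 = 15.549
Arc 3: start y=0.000, vy=15.549 → t=3.170, apex=12.323, x_land=90.650, impact vy=-15.549
  bounce: vy ← 0.83·15.549 = 12.906
Arc 4: start y=0.000, vy=12.906 → t=2.631, apex=8.489, x_land=112.068, impact vy=-12.906
  bounce: vy ← 0.83·12.906 = 10.712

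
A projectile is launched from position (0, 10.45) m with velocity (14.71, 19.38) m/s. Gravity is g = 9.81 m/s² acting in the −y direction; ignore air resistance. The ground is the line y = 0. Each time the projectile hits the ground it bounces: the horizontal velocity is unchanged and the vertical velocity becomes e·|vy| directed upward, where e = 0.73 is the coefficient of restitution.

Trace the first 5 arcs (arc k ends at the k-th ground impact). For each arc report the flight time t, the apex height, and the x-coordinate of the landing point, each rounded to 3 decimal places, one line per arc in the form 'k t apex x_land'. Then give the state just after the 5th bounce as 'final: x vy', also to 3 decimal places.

Arc 1: start y=10.450, vy=19.380 → t=4.432, apex=29.593, x_land=65.192, impact vy=-24.096
  bounce: vy ← 0.73·24.096 = 17.590
Arc 2: start y=0.000, vy=17.590 → t=3.586, apex=15.770, x_land=117.944, impact vy=-17.590
  bounce: vy ← 0.73·17.590 = 12.841
Arc 3: start y=0.000, vy=12.841 → t=2.618, apex=8.404, x_land=156.453, impact vy=-12.841
  bounce: vy ← 0.73·12.841 = 9.374
Arc 4: start y=0.000, vy=9.374 → t=1.911, apex=4.478, x_land=184.565, impact vy=-9.374
  bounce: vy ← 0.73·9.374 = 6.843
Arc 5: start y=0.000, vy=6.843 → t=1.395, apex=2.387, x_land=205.086, impact vy=-6.843
  bounce: vy ← 0.73·6.843 = 4.995

1 4.432 29.593 65.192
2 3.586 15.770 117.944
3 2.618 8.404 156.453
4 1.911 4.478 184.565
5 1.395 2.387 205.086
final: 205.086 4.995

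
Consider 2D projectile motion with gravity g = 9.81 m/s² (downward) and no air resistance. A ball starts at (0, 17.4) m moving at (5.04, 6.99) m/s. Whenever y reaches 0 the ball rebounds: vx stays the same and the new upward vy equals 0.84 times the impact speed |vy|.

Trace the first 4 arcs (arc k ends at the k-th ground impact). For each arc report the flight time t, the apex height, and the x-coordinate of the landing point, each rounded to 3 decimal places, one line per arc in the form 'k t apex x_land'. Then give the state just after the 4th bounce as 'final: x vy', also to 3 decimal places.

1 2.726 19.890 13.740
2 3.383 14.035 30.791
3 2.842 9.903 45.114
4 2.387 6.987 57.145
final: 57.145 9.835

Arc 1: start y=17.400, vy=6.990 → t=2.726, apex=19.890, x_land=13.740, impact vy=-19.755
  bounce: vy ← 0.84·19.755 = 16.594
Arc 2: start y=0.000, vy=16.594 → t=3.383, apex=14.035, x_land=30.791, impact vy=-16.594
  bounce: vy ← 0.84·16.594 = 13.939
Arc 3: start y=0.000, vy=13.939 → t=2.842, apex=9.903, x_land=45.114, impact vy=-13.939
  bounce: vy ← 0.84·13.939 = 11.709
Arc 4: start y=0.000, vy=11.709 → t=2.387, apex=6.987, x_land=57.145, impact vy=-11.709
  bounce: vy ← 0.84·11.709 = 9.835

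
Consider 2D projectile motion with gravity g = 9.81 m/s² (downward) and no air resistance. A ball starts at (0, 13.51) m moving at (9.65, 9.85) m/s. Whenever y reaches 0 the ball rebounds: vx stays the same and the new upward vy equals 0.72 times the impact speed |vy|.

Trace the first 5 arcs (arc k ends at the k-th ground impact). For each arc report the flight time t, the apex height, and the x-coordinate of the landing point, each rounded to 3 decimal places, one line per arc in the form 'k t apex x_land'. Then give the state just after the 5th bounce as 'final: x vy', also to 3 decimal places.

1 2.944 18.455 28.408
2 2.793 9.567 55.362
3 2.011 4.960 74.769
4 1.448 2.571 88.742
5 1.043 1.333 98.803
final: 98.803 3.682

Arc 1: start y=13.510, vy=9.850 → t=2.944, apex=18.455, x_land=28.408, impact vy=-19.029
  bounce: vy ← 0.72·19.029 = 13.701
Arc 2: start y=0.000, vy=13.701 → t=2.793, apex=9.567, x_land=55.362, impact vy=-13.701
  bounce: vy ← 0.72·13.701 = 9.864
Arc 3: start y=0.000, vy=9.864 → t=2.011, apex=4.960, x_land=74.769, impact vy=-9.864
  bounce: vy ← 0.72·9.864 = 7.102
Arc 4: start y=0.000, vy=7.102 → t=1.448, apex=2.571, x_land=88.742, impact vy=-7.102
  bounce: vy ← 0.72·7.102 = 5.114
Arc 5: start y=0.000, vy=5.114 → t=1.043, apex=1.333, x_land=98.803, impact vy=-5.114
  bounce: vy ← 0.72·5.114 = 3.682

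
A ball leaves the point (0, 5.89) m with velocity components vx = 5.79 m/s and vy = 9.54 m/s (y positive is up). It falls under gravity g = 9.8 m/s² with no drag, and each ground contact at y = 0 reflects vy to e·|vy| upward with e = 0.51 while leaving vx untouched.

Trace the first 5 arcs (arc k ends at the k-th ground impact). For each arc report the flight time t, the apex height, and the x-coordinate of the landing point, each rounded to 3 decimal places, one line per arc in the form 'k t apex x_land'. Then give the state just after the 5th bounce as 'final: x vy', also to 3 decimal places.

Arc 1: start y=5.890, vy=9.540 → t=2.440, apex=10.533, x_land=14.126, impact vy=-14.369
  bounce: vy ← 0.51·14.369 = 7.328
Arc 2: start y=0.000, vy=7.328 → t=1.496, apex=2.740, x_land=22.785, impact vy=-7.328
  bounce: vy ← 0.51·7.328 = 3.737
Arc 3: start y=0.000, vy=3.737 → t=0.763, apex=0.713, x_land=27.201, impact vy=-3.737
  bounce: vy ← 0.51·3.737 = 1.906
Arc 4: start y=0.000, vy=1.906 → t=0.389, apex=0.185, x_land=29.453, impact vy=-1.906
  bounce: vy ← 0.51·1.906 = 0.972
Arc 5: start y=0.000, vy=0.972 → t=0.198, apex=0.048, x_land=30.601, impact vy=-0.972
  bounce: vy ← 0.51·0.972 = 0.496

1 2.440 10.533 14.126
2 1.496 2.740 22.785
3 0.763 0.713 27.201
4 0.389 0.185 29.453
5 0.198 0.048 30.601
final: 30.601 0.496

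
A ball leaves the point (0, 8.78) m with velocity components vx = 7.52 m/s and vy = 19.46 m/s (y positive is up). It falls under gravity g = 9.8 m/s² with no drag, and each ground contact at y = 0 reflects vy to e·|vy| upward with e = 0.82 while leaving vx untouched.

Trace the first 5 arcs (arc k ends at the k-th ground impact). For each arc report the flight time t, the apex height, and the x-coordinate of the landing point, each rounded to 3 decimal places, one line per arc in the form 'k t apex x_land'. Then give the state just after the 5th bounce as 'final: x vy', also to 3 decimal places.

1 4.380 28.101 32.941
2 3.927 18.895 62.475
3 3.220 12.705 86.693
4 2.641 8.543 106.552
5 2.165 5.744 122.836
final: 122.836 8.701

Arc 1: start y=8.780, vy=19.460 → t=4.380, apex=28.101, x_land=32.941, impact vy=-23.469
  bounce: vy ← 0.82·23.469 = 19.244
Arc 2: start y=0.000, vy=19.244 → t=3.927, apex=18.895, x_land=62.475, impact vy=-19.244
  bounce: vy ← 0.82·19.244 = 15.780
Arc 3: start y=0.000, vy=15.780 → t=3.220, apex=12.705, x_land=86.693, impact vy=-15.780
  bounce: vy ← 0.82·15.780 = 12.940
Arc 4: start y=0.000, vy=12.940 → t=2.641, apex=8.543, x_land=106.552, impact vy=-12.940
  bounce: vy ← 0.82·12.940 = 10.611
Arc 5: start y=0.000, vy=10.611 → t=2.165, apex=5.744, x_land=122.836, impact vy=-10.611
  bounce: vy ← 0.82·10.611 = 8.701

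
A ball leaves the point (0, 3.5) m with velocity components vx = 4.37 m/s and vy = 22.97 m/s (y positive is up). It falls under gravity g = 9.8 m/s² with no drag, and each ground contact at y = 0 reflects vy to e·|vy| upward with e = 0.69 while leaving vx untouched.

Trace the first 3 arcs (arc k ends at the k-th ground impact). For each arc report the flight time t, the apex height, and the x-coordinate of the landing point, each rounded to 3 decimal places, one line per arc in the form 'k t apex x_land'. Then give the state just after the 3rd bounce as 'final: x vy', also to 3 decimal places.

Arc 1: start y=3.500, vy=22.970 → t=4.835, apex=30.419, x_land=21.131, impact vy=-24.418
  bounce: vy ← 0.69·24.418 = 16.848
Arc 2: start y=0.000, vy=16.848 → t=3.438, apex=14.483, x_land=36.157, impact vy=-16.848
  bounce: vy ← 0.69·16.848 = 11.625
Arc 3: start y=0.000, vy=11.625 → t=2.372, apex=6.895, x_land=46.525, impact vy=-11.625
  bounce: vy ← 0.69·11.625 = 8.021

1 4.835 30.419 21.131
2 3.438 14.483 36.157
3 2.372 6.895 46.525
final: 46.525 8.021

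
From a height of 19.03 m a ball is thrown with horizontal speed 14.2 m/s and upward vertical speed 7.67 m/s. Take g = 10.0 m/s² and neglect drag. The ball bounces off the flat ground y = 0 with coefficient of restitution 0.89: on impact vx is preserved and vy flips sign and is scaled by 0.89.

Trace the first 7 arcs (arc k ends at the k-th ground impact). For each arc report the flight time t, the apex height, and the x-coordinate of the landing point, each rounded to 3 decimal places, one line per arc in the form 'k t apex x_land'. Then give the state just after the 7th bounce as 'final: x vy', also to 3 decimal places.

1 2.863 21.971 40.658
2 3.731 17.404 93.643
3 3.321 13.785 140.800
4 2.956 10.919 182.769
5 2.630 8.649 220.122
6 2.341 6.851 253.366
7 2.084 5.427 282.953
final: 282.953 9.272

Arc 1: start y=19.030, vy=7.670 → t=2.863, apex=21.971, x_land=40.658, impact vy=-20.963
  bounce: vy ← 0.89·20.963 = 18.657
Arc 2: start y=0.000, vy=18.657 → t=3.731, apex=17.404, x_land=93.643, impact vy=-18.657
  bounce: vy ← 0.89·18.657 = 16.604
Arc 3: start y=0.000, vy=16.604 → t=3.321, apex=13.785, x_land=140.800, impact vy=-16.604
  bounce: vy ← 0.89·16.604 = 14.778
Arc 4: start y=0.000, vy=14.778 → t=2.956, apex=10.919, x_land=182.769, impact vy=-14.778
  bounce: vy ← 0.89·14.778 = 13.152
Arc 5: start y=0.000, vy=13.152 → t=2.630, apex=8.649, x_land=220.122, impact vy=-13.152
  bounce: vy ← 0.89·13.152 = 11.706
Arc 6: start y=0.000, vy=11.706 → t=2.341, apex=6.851, x_land=253.366, impact vy=-11.706
  bounce: vy ← 0.89·11.706 = 10.418
Arc 7: start y=0.000, vy=10.418 → t=2.084, apex=5.427, x_land=282.953, impact vy=-10.418
  bounce: vy ← 0.89·10.418 = 9.272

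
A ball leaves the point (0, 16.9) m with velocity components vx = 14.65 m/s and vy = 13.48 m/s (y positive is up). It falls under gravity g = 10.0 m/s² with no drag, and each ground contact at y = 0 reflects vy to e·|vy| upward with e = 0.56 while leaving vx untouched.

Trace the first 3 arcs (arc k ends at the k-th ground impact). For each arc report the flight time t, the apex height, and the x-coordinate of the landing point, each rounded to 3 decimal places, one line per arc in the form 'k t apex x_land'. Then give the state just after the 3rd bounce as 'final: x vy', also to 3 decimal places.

Arc 1: start y=16.900, vy=13.480 → t=3.628, apex=25.986, x_land=53.146, impact vy=-22.797
  bounce: vy ← 0.56·22.797 = 12.766
Arc 2: start y=0.000, vy=12.766 → t=2.553, apex=8.149, x_land=90.552, impact vy=-12.766
  bounce: vy ← 0.56·12.766 = 7.149
Arc 3: start y=0.000, vy=7.149 → t=1.430, apex=2.556, x_land=111.499, impact vy=-7.149
  bounce: vy ← 0.56·7.149 = 4.004

1 3.628 25.986 53.146
2 2.553 8.149 90.552
3 1.430 2.556 111.499
final: 111.499 4.004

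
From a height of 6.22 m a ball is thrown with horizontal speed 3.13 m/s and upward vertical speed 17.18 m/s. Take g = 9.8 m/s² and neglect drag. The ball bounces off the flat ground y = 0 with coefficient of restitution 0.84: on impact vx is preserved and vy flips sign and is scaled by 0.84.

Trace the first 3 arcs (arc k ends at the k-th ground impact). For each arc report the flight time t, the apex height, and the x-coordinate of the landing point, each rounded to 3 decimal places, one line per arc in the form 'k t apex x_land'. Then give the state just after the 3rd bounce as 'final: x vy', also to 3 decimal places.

Arc 1: start y=6.220, vy=17.180 → t=3.837, apex=21.279, x_land=12.010, impact vy=-20.422
  bounce: vy ← 0.84·20.422 = 17.155
Arc 2: start y=0.000, vy=17.155 → t=3.501, apex=15.014, x_land=22.968, impact vy=-17.155
  bounce: vy ← 0.84·17.155 = 14.410
Arc 3: start y=0.000, vy=14.410 → t=2.941, apex=10.594, x_land=32.172, impact vy=-14.410
  bounce: vy ← 0.84·14.410 = 12.104

1 3.837 21.279 12.010
2 3.501 15.014 22.968
3 2.941 10.594 32.172
final: 32.172 12.104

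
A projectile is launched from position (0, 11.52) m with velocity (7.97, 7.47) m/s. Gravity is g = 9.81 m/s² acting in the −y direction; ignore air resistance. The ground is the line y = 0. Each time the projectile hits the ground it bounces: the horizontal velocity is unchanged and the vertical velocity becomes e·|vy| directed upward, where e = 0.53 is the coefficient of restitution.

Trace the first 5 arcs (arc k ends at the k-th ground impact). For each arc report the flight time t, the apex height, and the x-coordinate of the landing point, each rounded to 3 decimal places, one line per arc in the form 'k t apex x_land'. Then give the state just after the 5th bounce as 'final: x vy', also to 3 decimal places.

1 2.473 14.364 19.708
2 1.814 4.035 34.165
3 0.961 1.133 41.827
4 0.510 0.318 45.888
5 0.270 0.089 48.041
final: 48.041 0.702

Arc 1: start y=11.520, vy=7.470 → t=2.473, apex=14.364, x_land=19.708, impact vy=-16.788
  bounce: vy ← 0.53·16.788 = 8.897
Arc 2: start y=0.000, vy=8.897 → t=1.814, apex=4.035, x_land=34.165, impact vy=-8.897
  bounce: vy ← 0.53·8.897 = 4.716
Arc 3: start y=0.000, vy=4.716 → t=0.961, apex=1.133, x_land=41.827, impact vy=-4.716
  bounce: vy ← 0.53·4.716 = 2.499
Arc 4: start y=0.000, vy=2.499 → t=0.510, apex=0.318, x_land=45.888, impact vy=-2.499
  bounce: vy ← 0.53·2.499 = 1.325
Arc 5: start y=0.000, vy=1.325 → t=0.270, apex=0.089, x_land=48.041, impact vy=-1.325
  bounce: vy ← 0.53·1.325 = 0.702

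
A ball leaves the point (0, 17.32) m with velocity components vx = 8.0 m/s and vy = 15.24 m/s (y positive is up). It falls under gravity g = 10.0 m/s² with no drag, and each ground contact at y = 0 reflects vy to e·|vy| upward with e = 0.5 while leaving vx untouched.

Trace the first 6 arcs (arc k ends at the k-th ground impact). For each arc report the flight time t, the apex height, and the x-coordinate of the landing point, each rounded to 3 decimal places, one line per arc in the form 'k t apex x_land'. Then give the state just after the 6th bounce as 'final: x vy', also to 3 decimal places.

1 3.930 28.933 31.436
2 2.406 7.233 50.680
3 1.203 1.808 60.303
4 0.601 0.452 65.114
5 0.301 0.113 67.519
6 0.150 0.028 68.722
final: 68.722 0.376

Arc 1: start y=17.320, vy=15.240 → t=3.930, apex=28.933, x_land=31.436, impact vy=-24.055
  bounce: vy ← 0.5·24.055 = 12.028
Arc 2: start y=0.000, vy=12.028 → t=2.406, apex=7.233, x_land=50.680, impact vy=-12.028
  bounce: vy ← 0.5·12.028 = 6.014
Arc 3: start y=0.000, vy=6.014 → t=1.203, apex=1.808, x_land=60.303, impact vy=-6.014
  bounce: vy ← 0.5·6.014 = 3.007
Arc 4: start y=0.000, vy=3.007 → t=0.601, apex=0.452, x_land=65.114, impact vy=-3.007
  bounce: vy ← 0.5·3.007 = 1.503
Arc 5: start y=0.000, vy=1.503 → t=0.301, apex=0.113, x_land=67.519, impact vy=-1.503
  bounce: vy ← 0.5·1.503 = 0.752
Arc 6: start y=0.000, vy=0.752 → t=0.150, apex=0.028, x_land=68.722, impact vy=-0.752
  bounce: vy ← 0.5·0.752 = 0.376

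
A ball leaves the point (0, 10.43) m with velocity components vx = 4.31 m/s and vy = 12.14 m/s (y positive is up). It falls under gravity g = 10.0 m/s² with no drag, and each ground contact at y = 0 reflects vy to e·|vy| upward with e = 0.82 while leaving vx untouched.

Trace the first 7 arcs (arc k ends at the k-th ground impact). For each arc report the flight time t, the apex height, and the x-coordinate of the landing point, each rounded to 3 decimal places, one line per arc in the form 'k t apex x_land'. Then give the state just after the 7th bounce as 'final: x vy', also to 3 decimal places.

1 3.101 17.799 13.364
2 3.094 11.968 26.700
3 2.537 8.047 37.636
4 2.081 5.411 46.603
5 1.706 3.638 53.957
6 1.399 2.446 59.986
7 1.147 1.645 64.931
final: 64.931 4.703

Arc 1: start y=10.430, vy=12.140 → t=3.101, apex=17.799, x_land=13.364, impact vy=-18.867
  bounce: vy ← 0.82·18.867 = 15.471
Arc 2: start y=0.000, vy=15.471 → t=3.094, apex=11.968, x_land=26.700, impact vy=-15.471
  bounce: vy ← 0.82·15.471 = 12.686
Arc 3: start y=0.000, vy=12.686 → t=2.537, apex=8.047, x_land=37.636, impact vy=-12.686
  bounce: vy ← 0.82·12.686 = 10.403
Arc 4: start y=0.000, vy=10.403 → t=2.081, apex=5.411, x_land=46.603, impact vy=-10.403
  bounce: vy ← 0.82·10.403 = 8.530
Arc 5: start y=0.000, vy=8.530 → t=1.706, apex=3.638, x_land=53.957, impact vy=-8.530
  bounce: vy ← 0.82·8.530 = 6.995
Arc 6: start y=0.000, vy=6.995 → t=1.399, apex=2.446, x_land=59.986, impact vy=-6.995
  bounce: vy ← 0.82·6.995 = 5.736
Arc 7: start y=0.000, vy=5.736 → t=1.147, apex=1.645, x_land=64.931, impact vy=-5.736
  bounce: vy ← 0.82·5.736 = 4.703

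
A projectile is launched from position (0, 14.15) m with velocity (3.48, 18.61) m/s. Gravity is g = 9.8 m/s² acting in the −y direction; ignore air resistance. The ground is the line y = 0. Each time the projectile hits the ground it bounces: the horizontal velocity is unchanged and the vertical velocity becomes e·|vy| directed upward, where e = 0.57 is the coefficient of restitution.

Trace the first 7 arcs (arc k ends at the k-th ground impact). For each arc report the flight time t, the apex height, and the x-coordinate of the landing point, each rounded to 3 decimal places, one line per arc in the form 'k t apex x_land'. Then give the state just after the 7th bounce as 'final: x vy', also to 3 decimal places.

1 4.447 31.820 15.477
2 2.905 10.338 25.586
3 1.656 3.359 31.349
4 0.944 1.091 34.633
5 0.538 0.355 36.506
6 0.307 0.115 37.573
7 0.175 0.037 38.181
final: 38.181 0.488

Arc 1: start y=14.150, vy=18.610 → t=4.447, apex=31.820, x_land=15.477, impact vy=-24.973
  bounce: vy ← 0.57·24.973 = 14.235
Arc 2: start y=0.000, vy=14.235 → t=2.905, apex=10.338, x_land=25.586, impact vy=-14.235
  bounce: vy ← 0.57·14.235 = 8.114
Arc 3: start y=0.000, vy=8.114 → t=1.656, apex=3.359, x_land=31.349, impact vy=-8.114
  bounce: vy ← 0.57·8.114 = 4.625
Arc 4: start y=0.000, vy=4.625 → t=0.944, apex=1.091, x_land=34.633, impact vy=-4.625
  bounce: vy ← 0.57·4.625 = 2.636
Arc 5: start y=0.000, vy=2.636 → t=0.538, apex=0.355, x_land=36.506, impact vy=-2.636
  bounce: vy ← 0.57·2.636 = 1.503
Arc 6: start y=0.000, vy=1.503 → t=0.307, apex=0.115, x_land=37.573, impact vy=-1.503
  bounce: vy ← 0.57·1.503 = 0.856
Arc 7: start y=0.000, vy=0.856 → t=0.175, apex=0.037, x_land=38.181, impact vy=-0.856
  bounce: vy ← 0.57·0.856 = 0.488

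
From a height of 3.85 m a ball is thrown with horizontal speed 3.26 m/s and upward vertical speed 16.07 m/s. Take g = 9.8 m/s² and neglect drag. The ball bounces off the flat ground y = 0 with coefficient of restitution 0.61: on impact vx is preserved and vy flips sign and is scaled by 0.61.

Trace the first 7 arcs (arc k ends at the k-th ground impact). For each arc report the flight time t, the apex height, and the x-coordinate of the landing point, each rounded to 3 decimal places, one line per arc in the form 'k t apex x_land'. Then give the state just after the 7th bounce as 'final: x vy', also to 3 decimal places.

1 3.504 17.026 11.423
2 2.274 6.335 18.836
3 1.387 2.357 23.358
4 0.846 0.877 26.117
5 0.516 0.326 27.800
6 0.315 0.121 28.826
7 0.192 0.045 29.453
final: 29.453 0.574

Arc 1: start y=3.850, vy=16.070 → t=3.504, apex=17.026, x_land=11.423, impact vy=-18.268
  bounce: vy ← 0.61·18.268 = 11.143
Arc 2: start y=0.000, vy=11.143 → t=2.274, apex=6.335, x_land=18.836, impact vy=-11.143
  bounce: vy ← 0.61·11.143 = 6.797
Arc 3: start y=0.000, vy=6.797 → t=1.387, apex=2.357, x_land=23.358, impact vy=-6.797
  bounce: vy ← 0.61·6.797 = 4.146
Arc 4: start y=0.000, vy=4.146 → t=0.846, apex=0.877, x_land=26.117, impact vy=-4.146
  bounce: vy ← 0.61·4.146 = 2.529
Arc 5: start y=0.000, vy=2.529 → t=0.516, apex=0.326, x_land=27.800, impact vy=-2.529
  bounce: vy ← 0.61·2.529 = 1.543
Arc 6: start y=0.000, vy=1.543 → t=0.315, apex=0.121, x_land=28.826, impact vy=-1.543
  bounce: vy ← 0.61·1.543 = 0.941
Arc 7: start y=0.000, vy=0.941 → t=0.192, apex=0.045, x_land=29.453, impact vy=-0.941
  bounce: vy ← 0.61·0.941 = 0.574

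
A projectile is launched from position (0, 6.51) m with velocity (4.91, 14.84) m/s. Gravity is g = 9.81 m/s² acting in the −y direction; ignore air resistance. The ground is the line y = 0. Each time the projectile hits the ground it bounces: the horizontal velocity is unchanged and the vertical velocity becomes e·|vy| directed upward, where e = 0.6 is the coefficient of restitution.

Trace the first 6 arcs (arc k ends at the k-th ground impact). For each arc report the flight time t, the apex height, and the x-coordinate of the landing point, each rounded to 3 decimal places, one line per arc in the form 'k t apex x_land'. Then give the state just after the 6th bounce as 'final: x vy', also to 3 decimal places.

1 3.414 17.735 16.764
2 2.282 6.384 27.967
3 1.369 2.298 34.689
4 0.821 0.827 38.723
5 0.493 0.298 41.143
6 0.296 0.107 42.595
final: 42.595 0.870

Arc 1: start y=6.510, vy=14.840 → t=3.414, apex=17.735, x_land=16.764, impact vy=-18.653
  bounce: vy ← 0.6·18.653 = 11.192
Arc 2: start y=0.000, vy=11.192 → t=2.282, apex=6.384, x_land=27.967, impact vy=-11.192
  bounce: vy ← 0.6·11.192 = 6.715
Arc 3: start y=0.000, vy=6.715 → t=1.369, apex=2.298, x_land=34.689, impact vy=-6.715
  bounce: vy ← 0.6·6.715 = 4.029
Arc 4: start y=0.000, vy=4.029 → t=0.821, apex=0.827, x_land=38.723, impact vy=-4.029
  bounce: vy ← 0.6·4.029 = 2.417
Arc 5: start y=0.000, vy=2.417 → t=0.493, apex=0.298, x_land=41.143, impact vy=-2.417
  bounce: vy ← 0.6·2.417 = 1.450
Arc 6: start y=0.000, vy=1.450 → t=0.296, apex=0.107, x_land=42.595, impact vy=-1.450
  bounce: vy ← 0.6·1.450 = 0.870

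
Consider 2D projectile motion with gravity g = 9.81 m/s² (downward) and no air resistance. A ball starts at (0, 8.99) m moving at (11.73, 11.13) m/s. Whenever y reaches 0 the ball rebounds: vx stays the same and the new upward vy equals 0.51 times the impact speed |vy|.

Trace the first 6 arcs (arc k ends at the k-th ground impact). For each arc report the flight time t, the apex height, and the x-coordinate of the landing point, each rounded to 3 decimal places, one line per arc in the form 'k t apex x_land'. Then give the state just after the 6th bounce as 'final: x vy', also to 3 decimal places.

1 2.901 15.304 34.028
2 1.802 3.981 55.162
3 0.919 1.035 65.940
4 0.469 0.269 71.437
5 0.239 0.070 74.240
6 0.122 0.018 75.670
final: 75.670 0.305

Arc 1: start y=8.990, vy=11.130 → t=2.901, apex=15.304, x_land=34.028, impact vy=-17.328
  bounce: vy ← 0.51·17.328 = 8.837
Arc 2: start y=0.000, vy=8.837 → t=1.802, apex=3.981, x_land=55.162, impact vy=-8.837
  bounce: vy ← 0.51·8.837 = 4.507
Arc 3: start y=0.000, vy=4.507 → t=0.919, apex=1.035, x_land=65.940, impact vy=-4.507
  bounce: vy ← 0.51·4.507 = 2.299
Arc 4: start y=0.000, vy=2.299 → t=0.469, apex=0.269, x_land=71.437, impact vy=-2.299
  bounce: vy ← 0.51·2.299 = 1.172
Arc 5: start y=0.000, vy=1.172 → t=0.239, apex=0.070, x_land=74.240, impact vy=-1.172
  bounce: vy ← 0.51·1.172 = 0.598
Arc 6: start y=0.000, vy=0.598 → t=0.122, apex=0.018, x_land=75.670, impact vy=-0.598
  bounce: vy ← 0.51·0.598 = 0.305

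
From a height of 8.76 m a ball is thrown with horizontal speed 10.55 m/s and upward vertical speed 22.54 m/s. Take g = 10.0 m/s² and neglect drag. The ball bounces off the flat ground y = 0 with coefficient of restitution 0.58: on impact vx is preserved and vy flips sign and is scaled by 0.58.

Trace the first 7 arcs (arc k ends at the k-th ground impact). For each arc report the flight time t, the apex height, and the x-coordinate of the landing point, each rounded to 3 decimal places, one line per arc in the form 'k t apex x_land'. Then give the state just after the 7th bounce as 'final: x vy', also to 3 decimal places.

1 4.868 34.163 51.356
2 3.032 11.492 83.345
3 1.759 3.866 101.899
4 1.020 1.301 112.660
5 0.592 0.437 118.902
6 0.343 0.147 122.522
7 0.199 0.050 124.621
final: 124.621 0.577

Arc 1: start y=8.760, vy=22.540 → t=4.868, apex=34.163, x_land=51.356, impact vy=-26.139
  bounce: vy ← 0.58·26.139 = 15.161
Arc 2: start y=0.000, vy=15.161 → t=3.032, apex=11.492, x_land=83.345, impact vy=-15.161
  bounce: vy ← 0.58·15.161 = 8.793
Arc 3: start y=0.000, vy=8.793 → t=1.759, apex=3.866, x_land=101.899, impact vy=-8.793
  bounce: vy ← 0.58·8.793 = 5.100
Arc 4: start y=0.000, vy=5.100 → t=1.020, apex=1.301, x_land=112.660, impact vy=-5.100
  bounce: vy ← 0.58·5.100 = 2.958
Arc 5: start y=0.000, vy=2.958 → t=0.592, apex=0.437, x_land=118.902, impact vy=-2.958
  bounce: vy ← 0.58·2.958 = 1.716
Arc 6: start y=0.000, vy=1.716 → t=0.343, apex=0.147, x_land=122.522, impact vy=-1.716
  bounce: vy ← 0.58·1.716 = 0.995
Arc 7: start y=0.000, vy=0.995 → t=0.199, apex=0.050, x_land=124.621, impact vy=-0.995
  bounce: vy ← 0.58·0.995 = 0.577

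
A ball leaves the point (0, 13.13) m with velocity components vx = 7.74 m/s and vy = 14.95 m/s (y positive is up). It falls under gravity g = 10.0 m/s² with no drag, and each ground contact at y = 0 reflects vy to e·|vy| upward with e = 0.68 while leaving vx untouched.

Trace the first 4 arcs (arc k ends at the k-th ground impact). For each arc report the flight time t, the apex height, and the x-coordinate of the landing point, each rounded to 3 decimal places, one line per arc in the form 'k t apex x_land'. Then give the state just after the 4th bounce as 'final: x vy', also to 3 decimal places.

Arc 1: start y=13.130, vy=14.950 → t=3.700, apex=24.305, x_land=28.636, impact vy=-22.048
  bounce: vy ← 0.68·22.048 = 14.992
Arc 2: start y=0.000, vy=14.992 → t=2.998, apex=11.239, x_land=51.845, impact vy=-14.992
  bounce: vy ← 0.68·14.992 = 10.195
Arc 3: start y=0.000, vy=10.195 → t=2.039, apex=5.197, x_land=67.626, impact vy=-10.195
  bounce: vy ← 0.68·10.195 = 6.933
Arc 4: start y=0.000, vy=6.933 → t=1.387, apex=2.403, x_land=78.358, impact vy=-6.933
  bounce: vy ← 0.68·6.933 = 4.714

1 3.700 24.305 28.636
2 2.998 11.239 51.845
3 2.039 5.197 67.626
4 1.387 2.403 78.358
final: 78.358 4.714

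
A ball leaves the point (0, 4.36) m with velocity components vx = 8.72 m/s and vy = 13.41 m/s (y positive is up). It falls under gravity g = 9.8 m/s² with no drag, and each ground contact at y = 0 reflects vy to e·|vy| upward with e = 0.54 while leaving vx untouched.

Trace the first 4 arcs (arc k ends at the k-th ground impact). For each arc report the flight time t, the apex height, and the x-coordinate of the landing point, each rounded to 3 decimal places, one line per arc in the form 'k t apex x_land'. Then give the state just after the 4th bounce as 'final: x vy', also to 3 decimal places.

Arc 1: start y=4.360, vy=13.410 → t=3.030, apex=13.535, x_land=26.425, impact vy=-16.288
  bounce: vy ← 0.54·16.288 = 8.795
Arc 2: start y=0.000, vy=8.795 → t=1.795, apex=3.947, x_land=42.077, impact vy=-8.795
  bounce: vy ← 0.54·8.795 = 4.749
Arc 3: start y=0.000, vy=4.749 → t=0.969, apex=1.151, x_land=50.529, impact vy=-4.749
  bounce: vy ← 0.54·4.749 = 2.565
Arc 4: start y=0.000, vy=2.565 → t=0.523, apex=0.336, x_land=55.093, impact vy=-2.565
  bounce: vy ← 0.54·2.565 = 1.385

1 3.030 13.535 26.425
2 1.795 3.947 42.077
3 0.969 1.151 50.529
4 0.523 0.336 55.093
final: 55.093 1.385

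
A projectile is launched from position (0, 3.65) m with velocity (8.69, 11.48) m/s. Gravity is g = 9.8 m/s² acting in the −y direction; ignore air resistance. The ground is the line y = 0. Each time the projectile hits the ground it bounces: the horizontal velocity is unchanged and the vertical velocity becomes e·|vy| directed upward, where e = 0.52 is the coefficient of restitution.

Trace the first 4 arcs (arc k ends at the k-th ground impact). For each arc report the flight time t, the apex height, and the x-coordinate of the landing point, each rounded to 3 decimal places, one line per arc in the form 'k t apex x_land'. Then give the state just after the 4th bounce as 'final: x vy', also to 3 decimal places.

Arc 1: start y=3.650, vy=11.480 → t=2.626, apex=10.374, x_land=22.824, impact vy=-14.259
  bounce: vy ← 0.52·14.259 = 7.415
Arc 2: start y=0.000, vy=7.415 → t=1.513, apex=2.805, x_land=35.974, impact vy=-7.415
  bounce: vy ← 0.52·7.415 = 3.856
Arc 3: start y=0.000, vy=3.856 → t=0.787, apex=0.759, x_land=42.812, impact vy=-3.856
  bounce: vy ← 0.52·3.856 = 2.005
Arc 4: start y=0.000, vy=2.005 → t=0.409, apex=0.205, x_land=46.368, impact vy=-2.005
  bounce: vy ← 0.52·2.005 = 1.043

1 2.626 10.374 22.824
2 1.513 2.805 35.974
3 0.787 0.759 42.812
4 0.409 0.205 46.368
final: 46.368 1.043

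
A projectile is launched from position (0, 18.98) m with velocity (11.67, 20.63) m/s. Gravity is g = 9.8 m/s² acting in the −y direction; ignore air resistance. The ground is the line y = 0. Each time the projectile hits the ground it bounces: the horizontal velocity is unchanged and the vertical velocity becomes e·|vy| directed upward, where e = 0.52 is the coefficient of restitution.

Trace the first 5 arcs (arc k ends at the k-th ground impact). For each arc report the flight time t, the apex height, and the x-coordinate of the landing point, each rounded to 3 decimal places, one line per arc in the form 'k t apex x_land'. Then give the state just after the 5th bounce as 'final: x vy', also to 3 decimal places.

Arc 1: start y=18.980, vy=20.630 → t=4.987, apex=40.694, x_land=58.197, impact vy=-28.242
  bounce: vy ← 0.52·28.242 = 14.686
Arc 2: start y=0.000, vy=14.686 → t=2.997, apex=11.004, x_land=93.174, impact vy=-14.686
  bounce: vy ← 0.52·14.686 = 7.637
Arc 3: start y=0.000, vy=7.637 → t=1.558, apex=2.975, x_land=111.361, impact vy=-7.637
  bounce: vy ← 0.52·7.637 = 3.971
Arc 4: start y=0.000, vy=3.971 → t=0.810, apex=0.805, x_land=120.819, impact vy=-3.971
  bounce: vy ← 0.52·3.971 = 2.065
Arc 5: start y=0.000, vy=2.065 → t=0.421, apex=0.218, x_land=125.737, impact vy=-2.065
  bounce: vy ← 0.52·2.065 = 1.074

1 4.987 40.694 58.197
2 2.997 11.004 93.174
3 1.558 2.975 111.361
4 0.810 0.805 120.819
5 0.421 0.218 125.737
final: 125.737 1.074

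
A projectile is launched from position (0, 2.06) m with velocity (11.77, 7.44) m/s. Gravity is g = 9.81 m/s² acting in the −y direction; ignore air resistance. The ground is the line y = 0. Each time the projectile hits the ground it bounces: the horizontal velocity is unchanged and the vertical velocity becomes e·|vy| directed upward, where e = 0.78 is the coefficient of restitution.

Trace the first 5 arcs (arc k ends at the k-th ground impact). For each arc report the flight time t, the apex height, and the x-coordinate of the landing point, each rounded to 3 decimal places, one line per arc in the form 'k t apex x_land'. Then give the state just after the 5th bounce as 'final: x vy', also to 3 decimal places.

1 1.756 4.881 20.668
2 1.556 2.970 38.985
3 1.214 1.807 53.272
4 0.947 1.099 64.416
5 0.739 0.669 73.108
final: 73.108 2.825

Arc 1: start y=2.060, vy=7.440 → t=1.756, apex=4.881, x_land=20.668, impact vy=-9.786
  bounce: vy ← 0.78·9.786 = 7.633
Arc 2: start y=0.000, vy=7.633 → t=1.556, apex=2.970, x_land=38.985, impact vy=-7.633
  bounce: vy ← 0.78·7.633 = 5.954
Arc 3: start y=0.000, vy=5.954 → t=1.214, apex=1.807, x_land=53.272, impact vy=-5.954
  bounce: vy ← 0.78·5.954 = 4.644
Arc 4: start y=0.000, vy=4.644 → t=0.947, apex=1.099, x_land=64.416, impact vy=-4.644
  bounce: vy ← 0.78·4.644 = 3.622
Arc 5: start y=0.000, vy=3.622 → t=0.739, apex=0.669, x_land=73.108, impact vy=-3.622
  bounce: vy ← 0.78·3.622 = 2.825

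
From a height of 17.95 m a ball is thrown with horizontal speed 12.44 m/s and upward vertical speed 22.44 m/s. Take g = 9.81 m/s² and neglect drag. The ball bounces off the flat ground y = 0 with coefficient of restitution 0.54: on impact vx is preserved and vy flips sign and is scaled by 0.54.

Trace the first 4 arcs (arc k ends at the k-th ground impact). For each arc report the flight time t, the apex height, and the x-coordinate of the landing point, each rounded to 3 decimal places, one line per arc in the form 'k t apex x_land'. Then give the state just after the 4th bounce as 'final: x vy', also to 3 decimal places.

Arc 1: start y=17.950, vy=22.440 → t=5.269, apex=43.615, x_land=65.551, impact vy=-29.253
  bounce: vy ← 0.54·29.253 = 15.797
Arc 2: start y=0.000, vy=15.797 → t=3.221, apex=12.718, x_land=105.615, impact vy=-15.797
  bounce: vy ← 0.54·15.797 = 8.530
Arc 3: start y=0.000, vy=8.530 → t=1.739, apex=3.709, x_land=127.249, impact vy=-8.530
  bounce: vy ← 0.54·8.530 = 4.606
Arc 4: start y=0.000, vy=4.606 → t=0.939, apex=1.081, x_land=138.931, impact vy=-4.606
  bounce: vy ← 0.54·4.606 = 2.487

1 5.269 43.615 65.551
2 3.221 12.718 105.615
3 1.739 3.709 127.249
4 0.939 1.081 138.931
final: 138.931 2.487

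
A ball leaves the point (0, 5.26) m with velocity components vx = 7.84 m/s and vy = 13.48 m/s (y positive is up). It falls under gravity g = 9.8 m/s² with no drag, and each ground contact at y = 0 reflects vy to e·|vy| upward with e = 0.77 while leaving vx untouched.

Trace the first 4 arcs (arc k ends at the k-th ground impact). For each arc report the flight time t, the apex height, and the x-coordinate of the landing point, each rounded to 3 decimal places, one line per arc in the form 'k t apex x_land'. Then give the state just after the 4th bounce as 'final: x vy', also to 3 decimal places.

1 3.098 14.531 24.285
2 2.652 8.615 45.076
3 2.042 5.108 61.086
4 1.572 3.029 73.413
final: 73.413 5.933

Arc 1: start y=5.260, vy=13.480 → t=3.098, apex=14.531, x_land=24.285, impact vy=-16.876
  bounce: vy ← 0.77·16.876 = 12.995
Arc 2: start y=0.000, vy=12.995 → t=2.652, apex=8.615, x_land=45.076, impact vy=-12.995
  bounce: vy ← 0.77·12.995 = 10.006
Arc 3: start y=0.000, vy=10.006 → t=2.042, apex=5.108, x_land=61.086, impact vy=-10.006
  bounce: vy ← 0.77·10.006 = 7.705
Arc 4: start y=0.000, vy=7.705 → t=1.572, apex=3.029, x_land=73.413, impact vy=-7.705
  bounce: vy ← 0.77·7.705 = 5.933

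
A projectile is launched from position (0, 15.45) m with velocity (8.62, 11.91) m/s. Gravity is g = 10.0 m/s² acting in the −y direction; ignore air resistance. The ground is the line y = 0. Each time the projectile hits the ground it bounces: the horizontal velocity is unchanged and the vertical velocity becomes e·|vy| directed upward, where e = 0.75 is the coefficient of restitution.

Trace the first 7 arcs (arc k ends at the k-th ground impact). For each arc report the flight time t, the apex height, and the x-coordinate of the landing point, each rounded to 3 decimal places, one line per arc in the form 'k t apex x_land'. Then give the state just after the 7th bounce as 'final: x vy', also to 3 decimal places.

Arc 1: start y=15.450, vy=11.910 → t=3.314, apex=22.542, x_land=28.569, impact vy=-21.233
  bounce: vy ← 0.75·21.233 = 15.925
Arc 2: start y=0.000, vy=15.925 → t=3.185, apex=12.680, x_land=56.024, impact vy=-15.925
  bounce: vy ← 0.75·15.925 = 11.944
Arc 3: start y=0.000, vy=11.944 → t=2.389, apex=7.133, x_land=76.615, impact vy=-11.944
  bounce: vy ← 0.75·11.944 = 8.958
Arc 4: start y=0.000, vy=8.958 → t=1.792, apex=4.012, x_land=92.058, impact vy=-8.958
  bounce: vy ← 0.75·8.958 = 6.718
Arc 5: start y=0.000, vy=6.718 → t=1.344, apex=2.257, x_land=103.640, impact vy=-6.718
  bounce: vy ← 0.75·6.718 = 5.039
Arc 6: start y=0.000, vy=5.039 → t=1.008, apex=1.269, x_land=112.327, impact vy=-5.039
  bounce: vy ← 0.75·5.039 = 3.779
Arc 7: start y=0.000, vy=3.779 → t=0.756, apex=0.714, x_land=118.842, impact vy=-3.779
  bounce: vy ← 0.75·3.779 = 2.834

1 3.314 22.542 28.569
2 3.185 12.680 56.024
3 2.389 7.133 76.615
4 1.792 4.012 92.058
5 1.344 2.257 103.640
6 1.008 1.269 112.327
7 0.756 0.714 118.842
final: 118.842 2.834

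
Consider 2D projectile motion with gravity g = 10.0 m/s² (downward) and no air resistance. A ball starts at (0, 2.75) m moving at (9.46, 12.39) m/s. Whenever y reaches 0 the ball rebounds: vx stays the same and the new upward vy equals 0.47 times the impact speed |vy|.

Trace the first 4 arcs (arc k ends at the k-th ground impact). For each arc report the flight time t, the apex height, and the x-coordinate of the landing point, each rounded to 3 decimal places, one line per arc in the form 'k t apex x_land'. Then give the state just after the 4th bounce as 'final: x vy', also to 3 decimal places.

1 2.683 10.426 25.381
2 1.357 2.303 38.222
3 0.638 0.509 44.257
4 0.300 0.112 47.093
final: 47.093 0.705

Arc 1: start y=2.750, vy=12.390 → t=2.683, apex=10.426, x_land=25.381, impact vy=-14.440
  bounce: vy ← 0.47·14.440 = 6.787
Arc 2: start y=0.000, vy=6.787 → t=1.357, apex=2.303, x_land=38.222, impact vy=-6.787
  bounce: vy ← 0.47·6.787 = 3.190
Arc 3: start y=0.000, vy=3.190 → t=0.638, apex=0.509, x_land=44.257, impact vy=-3.190
  bounce: vy ← 0.47·3.190 = 1.499
Arc 4: start y=0.000, vy=1.499 → t=0.300, apex=0.112, x_land=47.093, impact vy=-1.499
  bounce: vy ← 0.47·1.499 = 0.705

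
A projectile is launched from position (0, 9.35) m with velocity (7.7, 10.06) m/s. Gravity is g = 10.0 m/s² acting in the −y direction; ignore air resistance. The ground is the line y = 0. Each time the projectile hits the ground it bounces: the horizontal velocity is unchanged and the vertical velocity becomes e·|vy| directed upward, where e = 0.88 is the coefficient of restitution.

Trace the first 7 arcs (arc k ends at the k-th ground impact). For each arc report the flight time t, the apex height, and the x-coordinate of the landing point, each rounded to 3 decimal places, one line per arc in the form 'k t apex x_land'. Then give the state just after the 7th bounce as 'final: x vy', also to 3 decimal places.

Arc 1: start y=9.350, vy=10.060 → t=2.704, apex=14.410, x_land=20.818, impact vy=-16.977
  bounce: vy ← 0.88·16.977 = 14.939
Arc 2: start y=0.000, vy=14.939 → t=2.988, apex=11.159, x_land=43.825, impact vy=-14.939
  bounce: vy ← 0.88·14.939 = 13.147
Arc 3: start y=0.000, vy=13.147 → t=2.629, apex=8.642, x_land=64.071, impact vy=-13.147
  bounce: vy ← 0.88·13.147 = 11.569
Arc 4: start y=0.000, vy=11.569 → t=2.314, apex=6.692, x_land=81.887, impact vy=-11.569
  bounce: vy ← 0.88·11.569 = 10.181
Arc 5: start y=0.000, vy=10.181 → t=2.036, apex=5.182, x_land=97.565, impact vy=-10.181
  bounce: vy ← 0.88·10.181 = 8.959
Arc 6: start y=0.000, vy=8.959 → t=1.792, apex=4.013, x_land=111.362, impact vy=-8.959
  bounce: vy ← 0.88·8.959 = 7.884
Arc 7: start y=0.000, vy=7.884 → t=1.577, apex=3.108, x_land=123.504, impact vy=-7.884
  bounce: vy ← 0.88·7.884 = 6.938

1 2.704 14.410 20.818
2 2.988 11.159 43.825
3 2.629 8.642 64.071
4 2.314 6.692 81.887
5 2.036 5.182 97.565
6 1.792 4.013 111.362
7 1.577 3.108 123.504
final: 123.504 6.938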